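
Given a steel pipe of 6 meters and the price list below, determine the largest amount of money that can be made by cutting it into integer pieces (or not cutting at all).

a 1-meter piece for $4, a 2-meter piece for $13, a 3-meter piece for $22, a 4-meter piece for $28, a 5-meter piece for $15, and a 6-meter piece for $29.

Build v[k] bottom-up: v[k] = max over allowed piece i of (p[i] + v[k−i]).
v[1] = 4
v[2] = max(4+4, 13+0) = 13
v[3] = max(4+13, 13+4, 22+0) = 22
v[4] = max(4+22, 13+13, 22+4, 28+0) = 28
v[5] = max(4+28, 13+22, 22+13, 28+4, 15+0) = 35
v[6] = max(4+35, 13+28, 22+22, 28+13, 15+4, 29+0) = 44
One optimal cutting: 3 + 3 → $22 + $22 = $44.

44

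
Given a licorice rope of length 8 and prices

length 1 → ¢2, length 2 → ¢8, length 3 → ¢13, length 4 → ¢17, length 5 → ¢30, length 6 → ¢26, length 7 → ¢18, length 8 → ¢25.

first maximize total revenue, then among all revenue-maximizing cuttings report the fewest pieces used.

2

Consider every possible first cut. r[k] is the best of p[i]+r[k−i] over all sellable i≤k.
r[1] = 2
r[2] = max(2+2, 8+0) = 8
r[3] = max(2+8, 8+2, 13+0) = 13
r[4] = max(2+13, 8+8, 13+2, 17+0) = 17
r[5] = max(2+17, 8+13, 13+8, 17+2, 30+0) = 30
r[6] = max(2+30, 8+17, 13+13, 17+8, 30+2, 26+0) = 32
r[7] = max(2+32, 8+30, 13+17, …, 26+2, 18+0) = 38
r[8] = max(2+38, 8+32, 13+30, …, 18+2, 25+0) = 43
Maximum revenue is ¢43.
Now minimize piece count subject to staying optimal: for each k, pieces[k] = 1 + min over i with p[i]+r[k−i]=r[k] of pieces[k−i].
pieces[5] = 1
pieces[6] = 2
pieces[7] = 2
pieces[8] = 2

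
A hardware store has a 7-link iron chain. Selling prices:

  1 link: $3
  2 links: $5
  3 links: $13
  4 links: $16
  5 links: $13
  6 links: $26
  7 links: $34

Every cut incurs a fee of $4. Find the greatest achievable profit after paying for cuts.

34

Build net[k] bottom-up: net[k] = max over allowed piece i of (p[i] + net[k−i]) − 4 per cut.
net[1] = 3
net[2] = 5
net[3] = 13
net[4] = 16
net[5] = 15  (first piece 1, then net[4]=16)
net[6] = 26
net[7] = 34
Best is to make no cuts and sell whole for $34.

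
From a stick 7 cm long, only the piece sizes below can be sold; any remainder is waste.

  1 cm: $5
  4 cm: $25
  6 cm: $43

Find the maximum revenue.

48

Consider every possible first cut. r[k] is the best of p[i]+r[k−i] over all sellable i≤k.
r[1] = 5
r[2] = 10  (first piece 1, then r[1]=5)
r[3] = 15  (first piece 1, then r[2]=10)
r[4] = max(5+15, 25+0) = 25
r[5] = max(5+25, 25+5) = 30
r[6] = max(5+30, 25+10, 43+0) = 43
r[7] = max(5+43, 25+15, 43+5) = 48
One optimal cutting: 6 + 1 → $48.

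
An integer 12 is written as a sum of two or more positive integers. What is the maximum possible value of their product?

Define m[k] = max over 1≤i<k of i · max(k−i, m[k−i]); the inner max lets the remainder stay uncut if that's better.
Small cases: m[2]=1, m[3]=2, m[4]=4.
m[5] = max(1*4, 2*3, 3*2, 4*1) = 6
m[6] = max(1*6, 2*4, 3*3, 4*2, 5*1) = 9
m[7] = max(1*9, 2*6, 3*4, 4*3, 5*2, 6*1) = 12
m[8] = max(1*12, 2*9, 3*6, …, 6*2, 7*1) = 18
m[9] = max(1*18, 2*12, 3*9, …, 7*2, 8*1) = 27
m[10] = max(1*27, 2*18, 3*12, …, 8*2, 9*1) = 36
m[11] = max(1*36, 2*27, 3*18, …, 9*2, 10*1) = 54
m[12] = max(1*54, 2*36, 3*27, …, 10*2, 11*1) = 81
One optimal split: 3 + 3 + 3 + 3; product 3*3*3*3 = 81.

81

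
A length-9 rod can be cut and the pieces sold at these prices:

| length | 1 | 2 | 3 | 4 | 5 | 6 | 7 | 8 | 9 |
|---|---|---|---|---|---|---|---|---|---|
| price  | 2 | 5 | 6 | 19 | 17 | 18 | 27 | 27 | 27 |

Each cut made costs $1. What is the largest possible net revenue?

38

Consider every possible first cut. net[k] is the best of p[i]+net[k−i] over all sellable i≤k, charging 1 whenever i<k.
net[1] = 2
net[2] = max(2+2-1, 5+0) = 5
net[3] = max(2+5-1, 5+2-1, 6+0) = 6
net[4] = max(2+6-1, 5+5-1, 6+2-1, 19+0) = 19
net[5] = max(2+19-1, 5+6-1, 6+5-1, 19+2-1, 17+0) = 20
net[6] = max(2+20-1, 5+19-1, 6+6-1, 19+5-1, 17+2-1, 18+0) = 23
net[7] = max(2+23-1, 5+20-1, 6+19-1, …, 18+2-1, 27+0) = 27
net[8] = max(2+27-1, 5+23-1, 6+20-1, …, 27+2-1, 27+0) = 37
net[9] = max(2+37-1, 5+27-1, 6+23-1, …, 27+2-1, 27+0) = 38
One optimal plan: pieces 4 + 4 + 1 (2 cuts) → $40 − $2 = $38.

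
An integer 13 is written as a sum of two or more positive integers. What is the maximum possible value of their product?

Fill P[k] for k=2..13: at each k try every first piece i and multiply by the better of (k−i) uncut or P[k−i].
P[2] = 1×max(1,0) = 1×1 = 1
P[3] = 1×max(2,1) = 1×2 = 2
P[4] = 2×max(2,1) = 2×2 = 4
P[5] = 2×max(3,2) = 2×3 = 6
P[6] = 3×max(3,2) = 3×3 = 9
P[7] = 2×max(5,6) = 2×6 = 12
P[8] = 2×max(6,9) = 2×9 = 18
P[9] = 3×max(6,9) = 3×9 = 27
P[10] = 2×max(8,18) = 2×18 = 36
P[11] = 2×max(9,27) = 2×27 = 54
P[12] = 3×max(9,27) = 3×27 = 81
P[13] = 2×max(11,54) = 2×54 = 108
One optimal split: 3 + 3 + 3 + 2 + 2; product 3×3×3×2×2 = 108.

108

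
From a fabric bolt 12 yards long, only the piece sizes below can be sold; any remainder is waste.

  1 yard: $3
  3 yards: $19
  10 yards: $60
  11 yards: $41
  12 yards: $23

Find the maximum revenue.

76

Build r[k] bottom-up: r[k] = max over allowed piece i of (p[i] + r[k−i]).
r[1] = 3
r[2] = 6  (first piece 1, then r[1]=3)
r[3] = 19
r[4] = 22  (first piece 1, then r[3]=19)
r[5] = 25  (first piece 1, then r[4]=22)
r[6] = 38  (first piece 3, then r[3]=19)
r[7] = 41  (first piece 1, then r[6]=38)
r[8] = 44  (first piece 1, then r[7]=41)
r[9] = 57  (first piece 3, then r[6]=38)
r[10] = 60  (first piece 1, then r[9]=57)
r[11] = 63  (first piece 1, then r[10]=60)
r[12] = 76  (first piece 3, then r[9]=57)
One optimal cutting: 3 + 3 + 3 + 3 → $76.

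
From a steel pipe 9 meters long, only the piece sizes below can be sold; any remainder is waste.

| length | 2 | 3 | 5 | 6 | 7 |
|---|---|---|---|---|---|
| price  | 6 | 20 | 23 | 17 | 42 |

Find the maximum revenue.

Let r[k] be the best obtainable value from length k. For each k, try every first piece i and keep the best of price[i] + r[k−i].
r[1] = 0
r[2] = 6
r[3] = max(6+0, 20+0) = 20
r[4] = max(6+6, 20+0) = 20
r[5] = max(6+20, 20+6, 23+0) = 26
r[6] = max(6+20, 20+20, 23+0, 17+0) = 40
r[7] = max(6+26, 20+20, 23+6, 17+0, 42+0) = 42
r[8] = max(6+40, 20+26, 23+20, 17+6, 42+0) = 46
r[9] = max(6+42, 20+40, 23+20, 17+20, 42+6) = 60
One optimal cutting: 3 + 3 + 3 → $60.

60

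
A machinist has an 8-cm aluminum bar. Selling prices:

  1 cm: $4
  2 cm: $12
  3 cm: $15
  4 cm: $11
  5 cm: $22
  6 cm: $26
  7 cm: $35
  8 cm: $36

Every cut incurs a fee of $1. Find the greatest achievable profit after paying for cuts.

Consider every possible first cut. v[k] is the best of p[i]+v[k−i] over all sellable i≤k, charging 1 whenever i<k.
v[1] = 4
v[2] = 12
v[3] = 15  (first piece 1, then v[2]=12)
v[4] = 23  (first piece 2, then v[2]=12)
v[5] = 26  (first piece 1, then v[4]=23)
v[6] = 34  (first piece 2, then v[4]=23)
v[7] = 37  (first piece 1, then v[6]=34)
v[8] = 45  (first piece 2, then v[6]=34)
One optimal plan: pieces 2 + 2 + 2 + 2 (3 cuts) → $48 − $3 = $45.

45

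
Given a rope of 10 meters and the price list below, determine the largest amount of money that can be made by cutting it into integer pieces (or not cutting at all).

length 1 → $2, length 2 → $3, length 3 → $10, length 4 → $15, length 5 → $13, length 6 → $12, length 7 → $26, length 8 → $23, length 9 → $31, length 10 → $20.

36

Build R[k] bottom-up: R[k] = max over allowed piece i of (p[i] + R[k−i]).
R[1] = 2
R[2] = 4  (first piece 1, then R[1]=2)
R[3] = 10
R[4] = 15
R[5] = 17  (first piece 1, then R[4]=15)
R[6] = 20  (first piece 3, then R[3]=10)
R[7] = 26
R[8] = 30  (first piece 4, then R[4]=15)
R[9] = 32  (first piece 1, then R[8]=30)
R[10] = 36  (first piece 3, then R[7]=26)
One optimal cutting: 7 + 3 → $26 + $10 = $36.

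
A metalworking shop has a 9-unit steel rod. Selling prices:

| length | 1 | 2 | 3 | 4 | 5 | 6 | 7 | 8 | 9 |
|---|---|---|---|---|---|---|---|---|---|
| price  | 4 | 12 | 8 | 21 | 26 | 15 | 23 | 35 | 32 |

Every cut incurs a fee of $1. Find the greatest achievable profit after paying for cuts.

Let net[k] be the best obtainable value from length k. For each k, try every first piece i and keep the best of price[i] + net[k−i] minus the 1 cut fee when i<k.
net[1] = 4
net[2] = max(4+4-1, 12+0) = 12
net[3] = max(4+12-1, 12+4-1, 8+0) = 15
net[4] = max(4+15-1, 12+12-1, 8+4-1, 21+0) = 23
net[5] = max(4+23-1, 12+15-1, 8+12-1, 21+4-1, 26+0) = 26
net[6] = max(4+26-1, 12+23-1, 8+15-1, 21+12-1, 26+4-1, 15+0) = 34
net[7] = max(4+34-1, 12+26-1, 8+23-1, …, 15+4-1, 23+0) = 37
net[8] = max(4+37-1, 12+34-1, 8+26-1, …, 23+4-1, 35+0) = 45
net[9] = max(4+45-1, 12+37-1, 8+34-1, …, 35+4-1, 32+0) = 48
One optimal plan: pieces 2 + 2 + 2 + 2 + 1 (4 cuts) → $52 − $4 = $48.

48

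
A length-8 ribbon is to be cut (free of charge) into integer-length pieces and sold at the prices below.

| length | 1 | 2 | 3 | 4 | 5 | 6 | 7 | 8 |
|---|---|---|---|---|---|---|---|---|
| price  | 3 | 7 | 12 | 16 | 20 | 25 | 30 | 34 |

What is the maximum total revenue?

Build r[k] bottom-up: r[k] = max over allowed piece i of (p[i] + r[k−i]).
r[1] = 3
r[2] = 7
r[3] = 12
r[4] = 16
r[5] = 20
r[6] = 25
r[7] = 30
r[8] = 34
Best is to sell the whole 8-inch piece uncut for ¢34.

34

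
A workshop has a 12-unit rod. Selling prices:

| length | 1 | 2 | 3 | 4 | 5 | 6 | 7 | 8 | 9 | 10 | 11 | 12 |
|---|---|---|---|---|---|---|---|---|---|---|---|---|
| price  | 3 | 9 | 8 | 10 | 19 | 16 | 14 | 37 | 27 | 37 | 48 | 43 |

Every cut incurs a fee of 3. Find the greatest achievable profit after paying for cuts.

49

Consider every possible first cut. r[k] is the best of p[i]+r[k−i] over all sellable i≤k, charging 3 whenever i<k.
r[1] = 3
r[2] = max(3+3-3, 9+0) = 9
r[3] = max(3+9-3, 9+3-3, 8+0) = 9
r[4] = max(3+9-3, 9+9-3, 8+3-3, 10+0) = 15
r[5] = max(3+15-3, 9+9-3, 8+9-3, 10+3-3, 19+0) = 19
r[6] = max(3+19-3, 9+15-3, 8+9-3, 10+9-3, 19+3-3, 16+0) = 21
r[7] = max(3+21-3, 9+19-3, 8+15-3, …, 16+3-3, 14+0) = 25
r[8] = max(3+25-3, 9+21-3, 8+19-3, …, 14+3-3, 37+0) = 37
r[9] = max(3+37-3, 9+25-3, 8+21-3, …, 37+3-3, 27+0) = 37
r[10] = max(3+37-3, 9+37-3, 8+25-3, …, 27+3-3, 37+0) = 43
r[11] = max(3+43-3, 9+37-3, 8+37-3, …, 37+3-3, 48+0) = 48
r[12] = max(3+48-3, 9+43-3, 8+37-3, …, 48+3-3, 43+0) = 49
One optimal plan: pieces 8 + 2 + 2 (2 cuts) → 55 − 6 = 49.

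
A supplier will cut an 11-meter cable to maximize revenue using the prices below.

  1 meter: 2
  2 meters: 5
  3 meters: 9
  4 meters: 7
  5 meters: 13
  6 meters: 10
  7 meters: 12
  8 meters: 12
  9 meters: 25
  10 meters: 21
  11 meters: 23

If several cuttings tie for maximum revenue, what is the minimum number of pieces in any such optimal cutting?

Build r[k] bottom-up: r[k] = max over allowed piece i of (p[i] + r[k−i]).
r[1] = 2
r[2] = max(2+2, 5+0) = 5
r[3] = max(2+5, 5+2, 9+0) = 9
r[4] = max(2+9, 5+5, 9+2, 7+0) = 11
r[5] = max(2+11, 5+9, 9+5, 7+2, 13+0) = 14
r[6] = max(2+14, 5+11, 9+9, 7+5, 13+2, 10+0) = 18
r[7] = max(2+18, 5+14, 9+11, …, 10+2, 12+0) = 20
r[8] = max(2+20, 5+18, 9+14, …, 12+2, 12+0) = 23
r[9] = max(2+23, 5+20, 9+18, …, 12+2, 25+0) = 27
r[10] = max(2+27, 5+23, 9+20, …, 25+2, 21+0) = 29
r[11] = max(2+29, 5+27, 9+23, …, 21+2, 23+0) = 32
Maximum revenue is 32.
Now minimize piece count subject to staying optimal: for each k, pieces[k] = 1 + min over i with p[i]+r[k−i]=r[k] of pieces[k−i].
pieces[8] = 3
pieces[9] = 3
pieces[10] = 4
pieces[11] = 4

4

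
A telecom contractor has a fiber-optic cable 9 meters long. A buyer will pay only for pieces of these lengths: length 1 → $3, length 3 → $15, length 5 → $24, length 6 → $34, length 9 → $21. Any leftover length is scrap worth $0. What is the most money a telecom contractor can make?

Build f[k] bottom-up: f[k] = max over allowed piece i of (p[i] + f[k−i]).
f[1] = 3
f[2] = 6  (first piece 1, then f[1]=3)
f[3] = max(3+6, 15+0) = 15
f[4] = max(3+15, 15+3) = 18
f[5] = max(3+18, 15+6, 24+0) = 24
f[6] = max(3+24, 15+15, 24+3, 34+0) = 34
f[7] = max(3+34, 15+18, 24+6, 34+3) = 37
f[8] = max(3+37, 15+24, 24+15, 34+6) = 40
f[9] = max(3+40, 15+34, 24+18, 34+15, 21+0) = 49
One optimal cutting: 6 + 3 → $49.

49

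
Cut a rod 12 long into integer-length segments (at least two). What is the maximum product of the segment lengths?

Let m[k] be the best product for length k (with at least one cut). For each first piece i, the rest contributes max(k−i, m[k−i]).
Small cases: m[2]=1, m[3]=2, m[4]=4, m[5]=6, m[6]=9.
m[7] = 2×max(5,6) = 2×6 = 12
m[8] = 2×max(6,9) = 2×9 = 18
m[9] = 3×max(6,9) = 3×9 = 27
m[10] = 2×max(8,18) = 2×18 = 36
m[11] = 2×max(9,27) = 2×27 = 54
m[12] = 3×max(9,27) = 3×27 = 81
One optimal split: 3 + 3 + 3 + 3; product 3×3×3×3 = 81.

81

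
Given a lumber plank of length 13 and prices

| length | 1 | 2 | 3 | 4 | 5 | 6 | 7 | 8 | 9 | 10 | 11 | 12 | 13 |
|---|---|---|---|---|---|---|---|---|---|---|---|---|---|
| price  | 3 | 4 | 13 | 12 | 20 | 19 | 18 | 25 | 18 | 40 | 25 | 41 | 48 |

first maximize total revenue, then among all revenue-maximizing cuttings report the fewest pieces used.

5

Consider every possible first cut. r[k] is the best of p[i]+r[k−i] over all sellable i≤k.
r[1] = 3
r[2] = max(3+3, 4+0) = 6
r[3] = max(3+6, 4+3, 13+0) = 13
r[4] = max(3+13, 4+6, 13+3, 12+0) = 16
r[5] = max(3+16, 4+13, 13+6, 12+3, 20+0) = 20
r[6] = max(3+20, 4+16, 13+13, 12+6, 20+3, 19+0) = 26
r[7] = max(3+26, 4+20, 13+16, …, 19+3, 18+0) = 29
r[8] = max(3+29, 4+26, 13+20, …, 18+3, 25+0) = 33
r[9] = max(3+33, 4+29, 13+26, …, 25+3, 18+0) = 39
r[10] = max(3+39, 4+33, 13+29, …, 18+3, 40+0) = 42
r[11] = max(3+42, 4+39, 13+33, …, 40+3, 25+0) = 46
r[12] = max(3+46, 4+42, 13+39, …, 25+3, 41+0) = 52
r[13] = max(3+52, 4+46, 13+42, …, 41+3, 48+0) = 55
Maximum revenue is $55.
Now minimize piece count subject to staying optimal: for each k, pieces[k] = 1 + min over i with p[i]+r[k−i]=r[k] of pieces[k−i].
pieces[10] = 4
pieces[11] = 3
pieces[12] = 4
pieces[13] = 5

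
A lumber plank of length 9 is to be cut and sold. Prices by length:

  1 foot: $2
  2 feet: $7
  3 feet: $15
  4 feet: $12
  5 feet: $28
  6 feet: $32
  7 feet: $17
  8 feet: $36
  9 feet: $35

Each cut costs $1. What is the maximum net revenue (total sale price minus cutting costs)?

Consider every possible first cut. net[k] is the best of p[i]+net[k−i] over all sellable i≤k, charging 1 whenever i<k.
net[1] = 2
net[2] = 7
net[3] = 15
net[4] = 16  (first piece 1, then net[3]=15)
net[5] = 28
net[6] = 32
net[7] = 34  (first piece 2, then net[5]=28)
net[8] = 42  (first piece 3, then net[5]=28)
net[9] = 46  (first piece 3, then net[6]=32)
One optimal plan: pieces 6 + 3 (1 cut) → $47 − $1 = $46.

46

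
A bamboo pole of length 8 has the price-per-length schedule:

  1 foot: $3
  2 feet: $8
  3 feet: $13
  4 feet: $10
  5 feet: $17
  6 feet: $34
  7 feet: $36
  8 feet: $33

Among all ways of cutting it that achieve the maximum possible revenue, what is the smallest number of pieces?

Consider every possible first cut. r[k] is the best of p[i]+r[k−i] over all sellable i≤k.
r[1] = 3
r[2] = 8
r[3] = 13
r[4] = 16  (first piece 1, then r[3]=13)
r[5] = 21  (first piece 2, then r[3]=13)
r[6] = 34
r[7] = 37  (first piece 1, then r[6]=34)
r[8] = 42  (first piece 2, then r[6]=34)
Maximum revenue is $42.
Now minimize piece count subject to staying optimal: for each k, pieces[k] = 1 + min over i with p[i]+r[k−i]=r[k] of pieces[k−i].
pieces[5] = 2
pieces[6] = 1
pieces[7] = 2
pieces[8] = 2

2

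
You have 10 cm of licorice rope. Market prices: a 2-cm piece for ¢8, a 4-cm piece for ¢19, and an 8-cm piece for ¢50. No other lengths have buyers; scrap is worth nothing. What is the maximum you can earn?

58

Let f[k] be the best obtainable value from length k. For each k, try every first piece i and keep the best of price[i] + f[k−i].
f[1] = 0
f[2] = 8
f[3] = 8
f[4] = max(8+8, 19+0) = 19
f[5] = max(8+8, 19+0) = 19
f[6] = max(8+19, 19+8) = 27
f[7] = max(8+19, 19+8) = 27
f[8] = max(8+27, 19+19, 50+0) = 50
f[9] = max(8+27, 19+19, 50+0) = 50
f[10] = max(8+50, 19+27, 50+8) = 58
One optimal cutting: 8 + 2 → ¢58.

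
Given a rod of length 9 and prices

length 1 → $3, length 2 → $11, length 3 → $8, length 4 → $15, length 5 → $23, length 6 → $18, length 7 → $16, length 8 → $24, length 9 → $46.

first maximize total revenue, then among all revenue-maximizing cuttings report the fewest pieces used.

5

Let r[k] be the best obtainable value from length k. For each k, try every first piece i and keep the best of price[i] + r[k−i].
r[1] = 3
r[2] = max(3+3, 11+0) = 11
r[3] = max(3+11, 11+3, 8+0) = 14
r[4] = max(3+14, 11+11, 8+3, 15+0) = 22
r[5] = max(3+22, 11+14, 8+11, 15+3, 23+0) = 25
r[6] = max(3+25, 11+22, 8+14, 15+11, 23+3, 18+0) = 33
r[7] = max(3+33, 11+25, 8+22, …, 18+3, 16+0) = 36
r[8] = max(3+36, 11+33, 8+25, …, 16+3, 24+0) = 44
r[9] = max(3+44, 11+36, 8+33, …, 24+3, 46+0) = 47
Maximum revenue is $47.
Now minimize piece count subject to staying optimal: for each k, pieces[k] = 1 + min over i with p[i]+r[k−i]=r[k] of pieces[k−i].
pieces[6] = 3
pieces[7] = 4
pieces[8] = 4
pieces[9] = 5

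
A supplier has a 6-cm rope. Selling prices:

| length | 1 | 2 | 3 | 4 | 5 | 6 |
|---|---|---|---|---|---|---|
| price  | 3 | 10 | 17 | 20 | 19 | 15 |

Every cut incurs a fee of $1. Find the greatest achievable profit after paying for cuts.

33

Let v[k] be the best obtainable value from length k. For each k, try every first piece i and keep the best of price[i] + v[k−i] minus the 1 cut fee when i<k.
v[1] = 3
v[2] = max(3+3-1, 10+0) = 10
v[3] = max(3+10-1, 10+3-1, 17+0) = 17
v[4] = max(3+17-1, 10+10-1, 17+3-1, 20+0) = 20
v[5] = max(3+20-1, 10+17-1, 17+10-1, 20+3-1, 19+0) = 26
v[6] = max(3+26-1, 10+20-1, 17+17-1, 20+10-1, 19+3-1, 15+0) = 33
One optimal plan: pieces 3 + 3 (1 cut) → $34 − $1 = $33.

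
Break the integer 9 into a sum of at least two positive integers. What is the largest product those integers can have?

Define m[k] = max over 1≤i<k of i · max(k−i, m[k−i]); the inner max lets the remainder stay uncut if that's better.
Small cases: m[2]=1, m[3]=2, m[4]=4.
m[5] = max(1·4, 2·3, 3·2, 4·1) = 6
m[6] = max(1·6, 2·4, 3·3, 4·2, 5·1) = 9
m[7] = max(1·9, 2·6, 3·4, 4·3, 5·2, 6·1) = 12
m[8] = max(1·12, 2·9, 3·6, …, 6·2, 7·1) = 18
m[9] = max(1·18, 2·12, 3·9, …, 7·2, 8·1) = 27
One optimal split: 3 + 3 + 3; product 3·3·3 = 27.

27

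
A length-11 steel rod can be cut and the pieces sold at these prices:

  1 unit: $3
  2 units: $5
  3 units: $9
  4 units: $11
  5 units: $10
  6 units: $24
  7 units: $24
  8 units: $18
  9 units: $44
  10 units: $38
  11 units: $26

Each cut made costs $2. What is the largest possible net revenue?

Build net[k] bottom-up: net[k] = max over allowed piece i of (p[i] + net[k−i]) − 2 per cut.
net[1] = 3
net[2] = max(3+3-2, 5+0) = 5
net[3] = max(3+5-2, 5+3-2, 9+0) = 9
net[4] = max(3+9-2, 5+5-2, 9+3-2, 11+0) = 11
net[5] = max(3+11-2, 5+9-2, 9+5-2, 11+3-2, 10+0) = 12
net[6] = max(3+12-2, 5+11-2, 9+9-2, 11+5-2, 10+3-2, 24+0) = 24
net[7] = max(3+24-2, 5+12-2, 9+11-2, …, 24+3-2, 24+0) = 25
net[8] = max(3+25-2, 5+24-2, 9+12-2, …, 24+3-2, 18+0) = 27
net[9] = max(3+27-2, 5+25-2, 9+24-2, …, 18+3-2, 44+0) = 44
net[10] = max(3+44-2, 5+27-2, 9+25-2, …, 44+3-2, 38+0) = 45
net[11] = max(3+45-2, 5+44-2, 9+27-2, …, 38+3-2, 26+0) = 47
One optimal plan: pieces 9 + 2 (1 cut) → $49 − $2 = $47.

47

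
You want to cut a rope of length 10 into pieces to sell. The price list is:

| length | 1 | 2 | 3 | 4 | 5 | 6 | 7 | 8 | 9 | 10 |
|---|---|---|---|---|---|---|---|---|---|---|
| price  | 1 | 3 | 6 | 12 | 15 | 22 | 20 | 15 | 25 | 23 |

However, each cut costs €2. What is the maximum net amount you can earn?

Build v[k] bottom-up: v[k] = max over allowed piece i of (p[i] + v[k−i]) − 2 per cut.
v[1] = 1
v[2] = 3
v[3] = 6
v[4] = 12
v[5] = 15
v[6] = 22
v[7] = 21  (first piece 1, then v[6]=22)
v[8] = 23  (first piece 2, then v[6]=22)
v[9] = 26  (first piece 3, then v[6]=22)
v[10] = 32  (first piece 4, then v[6]=22)
One optimal plan: pieces 6 + 4 (1 cut) → €34 − €2 = €32.

32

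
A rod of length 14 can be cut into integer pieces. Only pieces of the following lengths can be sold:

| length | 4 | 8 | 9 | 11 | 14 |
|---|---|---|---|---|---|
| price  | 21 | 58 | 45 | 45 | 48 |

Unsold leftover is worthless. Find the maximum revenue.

Let r[k] be the best obtainable value from length k. For each k, try every first piece i and keep the best of price[i] + r[k−i].
r[1] = 0
r[2] = 0
r[3] = 0
r[4] = 21
r[5] = 21
r[6] = 21
r[7] = 21
r[8] = 58
r[9] = 58
r[10] = 58
r[11] = 58
r[12] = 79  (first piece 4, then r[8]=58)
r[13] = 79
r[14] = 79
One optimal cutting: pieces 8 + 4 with 2 cm of scrap → 79.

79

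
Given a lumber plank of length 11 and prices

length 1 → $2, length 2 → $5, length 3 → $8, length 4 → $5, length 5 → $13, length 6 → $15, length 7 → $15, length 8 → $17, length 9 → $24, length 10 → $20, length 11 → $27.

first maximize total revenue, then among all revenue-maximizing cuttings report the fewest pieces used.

Consider every possible first cut. r[k] is the best of p[i]+r[k−i] over all sellable i≤k.
r[1] = 2
r[2] = max(2+2, 5+0) = 5
r[3] = max(2+5, 5+2, 8+0) = 8
r[4] = max(2+8, 5+5, 8+2, 5+0) = 10
r[5] = max(2+10, 5+8, 8+5, 5+2, 13+0) = 13
r[6] = max(2+13, 5+10, 8+8, 5+5, 13+2, 15+0) = 16
r[7] = max(2+16, 5+13, 8+10, …, 15+2, 15+0) = 18
r[8] = max(2+18, 5+16, 8+13, …, 15+2, 17+0) = 21
r[9] = max(2+21, 5+18, 8+16, …, 17+2, 24+0) = 24
r[10] = max(2+24, 5+21, 8+18, …, 24+2, 20+0) = 26
r[11] = max(2+26, 5+24, 8+21, …, 20+2, 27+0) = 29
Maximum revenue is $29.
Now minimize piece count subject to staying optimal: for each k, pieces[k] = 1 + min over i with p[i]+r[k−i]=r[k] of pieces[k−i].
pieces[8] = 2
pieces[9] = 1
pieces[10] = 2
pieces[11] = 2

2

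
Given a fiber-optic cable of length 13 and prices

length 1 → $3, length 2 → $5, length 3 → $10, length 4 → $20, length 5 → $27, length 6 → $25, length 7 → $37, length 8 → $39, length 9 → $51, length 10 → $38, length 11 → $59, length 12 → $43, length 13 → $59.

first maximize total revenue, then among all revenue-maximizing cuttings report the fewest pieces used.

Consider every possible first cut. r[k] is the best of p[i]+r[k−i] over all sellable i≤k.
r[1] = 3
r[2] = 6  (first piece 1, then r[1]=3)
r[3] = 10
r[4] = 20
r[5] = 27
r[6] = 30  (first piece 1, then r[5]=27)
r[7] = 37
r[8] = 40  (first piece 1, then r[7]=37)
r[9] = 51
r[10] = 54  (first piece 1, then r[9]=51)
r[11] = 59
r[12] = 64  (first piece 5, then r[7]=37)
r[13] = 71  (first piece 4, then r[9]=51)
Maximum revenue is $71.
Now minimize piece count subject to staying optimal: for each k, pieces[k] = 1 + min over i with p[i]+r[k−i]=r[k] of pieces[k−i].
pieces[10] = 2
pieces[11] = 1
pieces[12] = 2
pieces[13] = 2

2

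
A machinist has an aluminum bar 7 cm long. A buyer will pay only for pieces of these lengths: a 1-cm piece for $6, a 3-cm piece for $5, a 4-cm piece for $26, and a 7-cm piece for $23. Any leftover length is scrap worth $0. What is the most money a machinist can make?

Let best[k] be the best obtainable value from length k. For each k, try every first piece i and keep the best of price[i] + best[k−i].
best[1] = 6
best[2] = 12  (first piece 1, then best[1]=6)
best[3] = 18  (first piece 1, then best[2]=12)
best[4] = 26
best[5] = 32  (first piece 1, then best[4]=26)
best[6] = 38  (first piece 1, then best[5]=32)
best[7] = 44  (first piece 1, then best[6]=38)
One optimal cutting: 4 + 1 + 1 + 1 → $44.

44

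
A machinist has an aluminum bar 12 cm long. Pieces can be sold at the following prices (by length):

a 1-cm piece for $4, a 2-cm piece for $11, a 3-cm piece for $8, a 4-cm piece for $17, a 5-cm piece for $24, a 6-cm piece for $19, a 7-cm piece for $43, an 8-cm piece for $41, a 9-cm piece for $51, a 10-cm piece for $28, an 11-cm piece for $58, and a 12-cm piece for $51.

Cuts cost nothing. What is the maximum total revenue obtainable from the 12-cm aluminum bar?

Consider every possible first cut. r[k] is the best of p[i]+r[k−i] over all sellable i≤k.
r[1] = 4
r[2] = 11
r[3] = 15  (first piece 1, then r[2]=11)
r[4] = 22  (first piece 2, then r[2]=11)
r[5] = 26  (first piece 1, then r[4]=22)
r[6] = 33  (first piece 2, then r[4]=22)
r[7] = 43
r[8] = 47  (first piece 1, then r[7]=43)
r[9] = 54  (first piece 2, then r[7]=43)
r[10] = 58  (first piece 1, then r[9]=54)
r[11] = 65  (first piece 2, then r[9]=54)
r[12] = 69  (first piece 1, then r[11]=65)
One optimal cutting: 7 + 2 + 2 + 1 → $43 + $11 + $11 + $4 = $69.

69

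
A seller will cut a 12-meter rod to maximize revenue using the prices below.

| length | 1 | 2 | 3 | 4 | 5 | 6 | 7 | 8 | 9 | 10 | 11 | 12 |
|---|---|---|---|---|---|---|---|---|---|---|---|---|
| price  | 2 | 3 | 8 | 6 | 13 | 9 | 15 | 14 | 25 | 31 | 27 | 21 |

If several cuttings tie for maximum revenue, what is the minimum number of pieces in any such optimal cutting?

3

Let r[k] be the best obtainable value from length k. For each k, try every first piece i and keep the best of price[i] + r[k−i].
r[1] = 2
r[2] = max(2+2, 3+0) = 4
r[3] = max(2+4, 3+2, 8+0) = 8
r[4] = max(2+8, 3+4, 8+2, 6+0) = 10
r[5] = max(2+10, 3+8, 8+4, 6+2, 13+0) = 13
r[6] = max(2+13, 3+10, 8+8, 6+4, 13+2, 9+0) = 16
r[7] = max(2+16, 3+13, 8+10, …, 9+2, 15+0) = 18
r[8] = max(2+18, 3+16, 8+13, …, 15+2, 14+0) = 21
r[9] = max(2+21, 3+18, 8+16, …, 14+2, 25+0) = 25
r[10] = max(2+25, 3+21, 8+18, …, 25+2, 31+0) = 31
r[11] = max(2+31, 3+25, 8+21, …, 31+2, 27+0) = 33
r[12] = max(2+33, 3+31, 8+25, …, 27+2, 21+0) = 35
Maximum revenue is 35.
Now minimize piece count subject to staying optimal: for each k, pieces[k] = 1 + min over i with p[i]+r[k−i]=r[k] of pieces[k−i].
pieces[9] = 1
pieces[10] = 1
pieces[11] = 2
pieces[12] = 3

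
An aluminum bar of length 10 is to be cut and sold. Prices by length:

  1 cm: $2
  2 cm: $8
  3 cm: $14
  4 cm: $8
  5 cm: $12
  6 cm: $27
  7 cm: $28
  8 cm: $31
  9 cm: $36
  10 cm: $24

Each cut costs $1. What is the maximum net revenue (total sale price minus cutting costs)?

41

Build v[k] bottom-up: v[k] = max over allowed piece i of (p[i] + v[k−i]) − 1 per cut.
v[1] = 2
v[2] = 8
v[3] = 14
v[4] = 15  (first piece 1, then v[3]=14)
v[5] = 21  (first piece 2, then v[3]=14)
v[6] = 27  (first piece 3, then v[3]=14)
v[7] = 28  (first piece 1, then v[6]=27)
v[8] = 34  (first piece 2, then v[6]=27)
v[9] = 40  (first piece 3, then v[6]=27)
v[10] = 41  (first piece 1, then v[9]=40)
One optimal plan: pieces 3 + 3 + 3 + 1 (3 cuts) → $44 − $3 = $41.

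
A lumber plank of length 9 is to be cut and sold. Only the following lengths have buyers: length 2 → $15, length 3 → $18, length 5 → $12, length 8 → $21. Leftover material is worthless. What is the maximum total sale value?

Let f[k] be the best obtainable value from length k. For each k, try every first piece i and keep the best of price[i] + f[k−i].
f[1] = 0
f[2] = 15
f[3] = max(15+0, 18+0) = 18
f[4] = max(15+15, 18+0) = 30
f[5] = max(15+18, 18+15, 12+0) = 33
f[6] = max(15+30, 18+18, 12+0) = 45
f[7] = max(15+33, 18+30, 12+15) = 48
f[8] = max(15+45, 18+33, 12+18, 21+0) = 60
f[9] = max(15+48, 18+45, 12+30, 21+0) = 63
One optimal cutting: 3 + 2 + 2 + 2 → $63.

63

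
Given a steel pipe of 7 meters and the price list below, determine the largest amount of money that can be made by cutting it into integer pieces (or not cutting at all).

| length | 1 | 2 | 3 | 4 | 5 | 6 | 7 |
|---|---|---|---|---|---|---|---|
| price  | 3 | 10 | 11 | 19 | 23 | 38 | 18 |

Build R[k] bottom-up: R[k] = max over allowed piece i of (p[i] + R[k−i]).
R[1] = 3
R[2] = 10
R[3] = 13  (first piece 1, then R[2]=10)
R[4] = 20  (first piece 2, then R[2]=10)
R[5] = 23  (first piece 1, then R[4]=20)
R[6] = 38
R[7] = 41  (first piece 1, then R[6]=38)
One optimal cutting: 6 + 1 → $38 + $3 = $41.

41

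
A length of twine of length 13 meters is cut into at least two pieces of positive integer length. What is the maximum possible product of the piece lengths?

Fill g[k] for k=2..13: at each k try every first piece i and multiply by the better of (k−i) uncut or g[k−i].
g[2] = 1*max(1,0) = 1*1 = 1
g[3] = max(1*2, 2*1) = 2
g[4] = max(1*3, 2*2, 3*1) = 4
g[5] = max(1*4, 2*3, 3*2, 4*1) = 6
g[6] = max(1*6, 2*4, 3*3, 4*2, 5*1) = 9
g[7] = max(1*9, 2*6, 3*4, 4*3, 5*2, 6*1) = 12
g[8] = max(1*12, 2*9, 3*6, …, 6*2, 7*1) = 18
g[9] = max(1*18, 2*12, 3*9, …, 7*2, 8*1) = 27
g[10] = max(1*27, 2*18, 3*12, …, 8*2, 9*1) = 36
g[11] = max(1*36, 2*27, 3*18, …, 9*2, 10*1) = 54
g[12] = max(1*54, 2*36, 3*27, …, 10*2, 11*1) = 81
g[13] = max(1*81, 2*54, 3*36, …, 11*2, 12*1) = 108
One optimal split: 3 + 3 + 3 + 2 + 2; product 3*3*3*2*2 = 108.

108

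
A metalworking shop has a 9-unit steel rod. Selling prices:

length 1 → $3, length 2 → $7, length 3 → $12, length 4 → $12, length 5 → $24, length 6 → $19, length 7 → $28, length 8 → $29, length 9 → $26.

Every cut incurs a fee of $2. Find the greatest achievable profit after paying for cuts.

35

Build v[k] bottom-up: v[k] = max over allowed piece i of (p[i] + v[k−i]) − 2 per cut.
v[1] = 3
v[2] = max(3+3-2, 7+0) = 7
v[3] = max(3+7-2, 7+3-2, 12+0) = 12
v[4] = max(3+12-2, 7+7-2, 12+3-2, 12+0) = 13
v[5] = max(3+13-2, 7+12-2, 12+7-2, 12+3-2, 24+0) = 24
v[6] = max(3+24-2, 7+13-2, 12+12-2, 12+7-2, 24+3-2, 19+0) = 25
v[7] = max(3+25-2, 7+24-2, 12+13-2, …, 19+3-2, 28+0) = 29
v[8] = max(3+29-2, 7+25-2, 12+24-2, …, 28+3-2, 29+0) = 34
v[9] = max(3+34-2, 7+29-2, 12+25-2, …, 29+3-2, 26+0) = 35
One optimal plan: pieces 5 + 3 + 1 (2 cuts) → $39 − $4 = $35.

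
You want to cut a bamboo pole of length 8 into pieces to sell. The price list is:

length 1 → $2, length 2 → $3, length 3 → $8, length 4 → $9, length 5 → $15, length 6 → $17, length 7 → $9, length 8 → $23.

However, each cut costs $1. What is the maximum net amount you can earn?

Let v[k] be the best obtainable value from length k. For each k, try every first piece i and keep the best of price[i] + v[k−i] minus the 1 cut fee when i<k.
v[1] = 2
v[2] = max(2+2-1, 3+0) = 3
v[3] = max(2+3-1, 3+2-1, 8+0) = 8
v[4] = max(2+8-1, 3+3-1, 8+2-1, 9+0) = 9
v[5] = max(2+9-1, 3+8-1, 8+3-1, 9+2-1, 15+0) = 15
v[6] = max(2+15-1, 3+9-1, 8+8-1, 9+3-1, 15+2-1, 17+0) = 17
v[7] = max(2+17-1, 3+15-1, 8+9-1, …, 17+2-1, 9+0) = 18
v[8] = max(2+18-1, 3+17-1, 8+15-1, …, 9+2-1, 23+0) = 23
Best is to make no cuts and sell whole for $23.

23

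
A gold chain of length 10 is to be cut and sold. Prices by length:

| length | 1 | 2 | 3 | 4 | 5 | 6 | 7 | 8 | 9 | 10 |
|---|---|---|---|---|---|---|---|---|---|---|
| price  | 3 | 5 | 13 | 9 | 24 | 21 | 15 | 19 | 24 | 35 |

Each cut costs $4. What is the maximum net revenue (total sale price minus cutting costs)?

Build r[k] bottom-up: r[k] = max over allowed piece i of (p[i] + r[k−i]) − 4 per cut.
r[1] = 3
r[2] = max(3+3-4, 5+0) = 5
r[3] = max(3+5-4, 5+3-4, 13+0) = 13
r[4] = max(3+13-4, 5+5-4, 13+3-4, 9+0) = 12
r[5] = max(3+12-4, 5+13-4, 13+5-4, 9+3-4, 24+0) = 24
r[6] = max(3+24-4, 5+12-4, 13+13-4, 9+5-4, 24+3-4, 21+0) = 23
r[7] = max(3+23-4, 5+24-4, 13+12-4, …, 21+3-4, 15+0) = 25
r[8] = max(3+25-4, 5+23-4, 13+24-4, …, 15+3-4, 19+0) = 33
r[9] = max(3+33-4, 5+25-4, 13+23-4, …, 19+3-4, 24+0) = 32
r[10] = max(3+32-4, 5+33-4, 13+25-4, …, 24+3-4, 35+0) = 44
One optimal plan: pieces 5 + 5 (1 cut) → $48 − $4 = $44.

44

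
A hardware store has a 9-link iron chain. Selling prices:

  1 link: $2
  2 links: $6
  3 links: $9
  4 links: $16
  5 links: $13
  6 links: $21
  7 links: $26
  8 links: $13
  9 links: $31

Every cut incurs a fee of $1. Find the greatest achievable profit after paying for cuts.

Let r[k] be the best obtainable value from length k. For each k, try every first piece i and keep the best of price[i] + r[k−i] minus the 1 cut fee when i<k.
r[1] = 2
r[2] = 6
r[3] = 9
r[4] = 16
r[5] = 17  (first piece 1, then r[4]=16)
r[6] = 21  (first piece 2, then r[4]=16)
r[7] = 26
r[8] = 31  (first piece 4, then r[4]=16)
r[9] = 32  (first piece 1, then r[8]=31)
One optimal plan: pieces 4 + 4 + 1 (2 cuts) → $34 − $2 = $32.

32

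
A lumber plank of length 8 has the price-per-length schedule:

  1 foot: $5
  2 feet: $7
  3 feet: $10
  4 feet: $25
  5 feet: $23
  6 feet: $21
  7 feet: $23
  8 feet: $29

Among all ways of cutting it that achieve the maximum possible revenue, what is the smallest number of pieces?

2

Build r[k] bottom-up: r[k] = max over allowed piece i of (p[i] + r[k−i]).
r[1] = 5
r[2] = 10  (first piece 1, then r[1]=5)
r[3] = 15  (first piece 1, then r[2]=10)
r[4] = 25
r[5] = 30  (first piece 1, then r[4]=25)
r[6] = 35  (first piece 1, then r[5]=30)
r[7] = 40  (first piece 1, then r[6]=35)
r[8] = 50  (first piece 4, then r[4]=25)
Maximum revenue is $50.
Now minimize piece count subject to staying optimal: for each k, pieces[k] = 1 + min over i with p[i]+r[k−i]=r[k] of pieces[k−i].
pieces[5] = 2
pieces[6] = 3
pieces[7] = 4
pieces[8] = 2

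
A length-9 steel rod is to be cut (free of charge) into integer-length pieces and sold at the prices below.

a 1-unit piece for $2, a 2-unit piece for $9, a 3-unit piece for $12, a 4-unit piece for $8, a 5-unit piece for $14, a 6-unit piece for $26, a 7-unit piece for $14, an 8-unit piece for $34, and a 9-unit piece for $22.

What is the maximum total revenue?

Build best[k] bottom-up: best[k] = max over allowed piece i of (p[i] + best[k−i]).
best[1] = 2
best[2] = 9
best[3] = 12
best[4] = 18  (first piece 2, then best[2]=9)
best[5] = 21  (first piece 2, then best[3]=12)
best[6] = 27  (first piece 2, then best[4]=18)
best[7] = 30  (first piece 2, then best[5]=21)
best[8] = 36  (first piece 2, then best[6]=27)
best[9] = 39  (first piece 2, then best[7]=30)
One optimal cutting: 3 + 2 + 2 + 2 → $12 + $9 + $9 + $9 = $39.

39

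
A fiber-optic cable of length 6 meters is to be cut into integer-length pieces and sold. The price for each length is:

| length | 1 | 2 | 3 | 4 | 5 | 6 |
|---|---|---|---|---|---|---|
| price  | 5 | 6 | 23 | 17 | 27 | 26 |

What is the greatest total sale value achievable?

Let r[k] be the best obtainable value from length k. For each k, try every first piece i and keep the best of price[i] + r[k−i].
r[1] = 5
r[2] = 10  (first piece 1, then r[1]=5)
r[3] = 23
r[4] = 28  (first piece 1, then r[3]=23)
r[5] = 33  (first piece 1, then r[4]=28)
r[6] = 46  (first piece 3, then r[3]=23)
One optimal cutting: 3 + 3 → $23 + $23 = $46.

46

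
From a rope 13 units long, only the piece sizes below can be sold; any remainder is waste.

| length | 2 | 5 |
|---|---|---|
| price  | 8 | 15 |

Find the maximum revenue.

48

Consider every possible first cut. best[k] is the best of p[i]+best[k−i] over all sellable i≤k.
best[1] = 0
best[2] = 8
best[3] = 8
best[4] = 16  (first piece 2, then best[2]=8)
best[5] = 16
best[6] = 24  (first piece 2, then best[4]=16)
best[7] = 24
best[8] = 32  (first piece 2, then best[6]=24)
best[9] = 32
best[10] = 40  (first piece 2, then best[8]=32)
best[11] = 40
best[12] = 48  (first piece 2, then best[10]=40)
best[13] = 48
One optimal cutting: pieces 2 + 2 + 2 + 2 + 2 + 2 with 1 unit of scrap → €48.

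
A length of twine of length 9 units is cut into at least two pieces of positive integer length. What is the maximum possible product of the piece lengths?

27

Fill prod[k] for k=2..9: at each k try every first piece i and multiply by the better of (k−i) uncut or prod[k−i].
prod[2] = 1·max(1,0) = 1·1 = 1
prod[3] = 1·max(2,1) = 1·2 = 2
prod[4] = 2·max(2,1) = 2·2 = 4
prod[5] = 2·max(3,2) = 2·3 = 6
prod[6] = 3·max(3,2) = 3·3 = 9
prod[7] = 2·max(5,6) = 2·6 = 12
prod[8] = 2·max(6,9) = 2·9 = 18
prod[9] = 3·max(6,9) = 3·9 = 27
One optimal split: 3 + 3 + 3; product 3·3·3 = 27.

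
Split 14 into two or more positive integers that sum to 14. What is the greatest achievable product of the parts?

Let P[k] be the best product for length k (with at least one cut). For each first piece i, the rest contributes max(k−i, P[k−i]).
Small cases: P[2]=1, P[3]=2, P[4]=4, P[5]=6, P[6]=9.
P[7] = 2×max(5,6) = 2×6 = 12
P[8] = 2×max(6,9) = 2×9 = 18
P[9] = 3×max(6,9) = 3×9 = 27
P[10] = 2×max(8,18) = 2×18 = 36
P[11] = 2×max(9,27) = 2×27 = 54
P[12] = 3×max(9,27) = 3×27 = 81
P[13] = 2×max(11,54) = 2×54 = 108
P[14] = 2×max(12,81) = 2×81 = 162
One optimal split: 3 + 3 + 3 + 3 + 2; product 3×3×3×3×2 = 162.

162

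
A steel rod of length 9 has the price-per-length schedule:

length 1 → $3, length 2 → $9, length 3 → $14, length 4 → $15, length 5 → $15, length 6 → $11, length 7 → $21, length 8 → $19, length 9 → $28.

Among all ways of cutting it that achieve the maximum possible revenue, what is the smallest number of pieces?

3

Build r[k] bottom-up: r[k] = max over allowed piece i of (p[i] + r[k−i]).
r[1] = 3
r[2] = 9
r[3] = 14
r[4] = 18  (first piece 2, then r[2]=9)
r[5] = 23  (first piece 2, then r[3]=14)
r[6] = 28  (first piece 3, then r[3]=14)
r[7] = 32  (first piece 2, then r[5]=23)
r[8] = 37  (first piece 2, then r[6]=28)
r[9] = 42  (first piece 3, then r[6]=28)
Maximum revenue is $42.
Now minimize piece count subject to staying optimal: for each k, pieces[k] = 1 + min over i with p[i]+r[k−i]=r[k] of pieces[k−i].
pieces[6] = 2
pieces[7] = 3
pieces[8] = 3
pieces[9] = 3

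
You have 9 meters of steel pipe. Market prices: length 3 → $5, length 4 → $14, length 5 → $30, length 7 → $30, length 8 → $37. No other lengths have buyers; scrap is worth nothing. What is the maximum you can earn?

Consider every possible first cut. r[k] is the best of p[i]+r[k−i] over all sellable i≤k.
r[1] = 0
r[2] = 0
r[3] = 5
r[4] = max(5+0, 14+0) = 14
r[5] = max(5+0, 14+0, 30+0) = 30
r[6] = max(5+5, 14+0, 30+0) = 30
r[7] = max(5+14, 14+5, 30+0, 30+0) = 30
r[8] = max(5+30, 14+14, 30+5, 30+0, 37+0) = 37
r[9] = max(5+30, 14+30, 30+14, 30+0, 37+0) = 44
One optimal cutting: 5 + 4 → $44.

44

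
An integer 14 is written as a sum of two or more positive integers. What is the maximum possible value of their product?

162

Let f[k] be the best product for length k (with at least one cut). For each first piece i, the rest contributes max(k−i, f[k−i]).
f[2] = 1×max(1,0) = 1×1 = 1
f[3] = 1×max(2,1) = 1×2 = 2
f[4] = 2×max(2,1) = 2×2 = 4
f[5] = 2×max(3,2) = 2×3 = 6
f[6] = 3×max(3,2) = 3×3 = 9
f[7] = 2×max(5,6) = 2×6 = 12
f[8] = 2×max(6,9) = 2×9 = 18
f[9] = 3×max(6,9) = 3×9 = 27
f[10] = 2×max(8,18) = 2×18 = 36
f[11] = 2×max(9,27) = 2×27 = 54
f[12] = 3×max(9,27) = 3×27 = 81
f[13] = 2×max(11,54) = 2×54 = 108
f[14] = 2×max(12,81) = 2×81 = 162
One optimal split: 3 + 3 + 3 + 3 + 2; product 3×3×3×3×2 = 162.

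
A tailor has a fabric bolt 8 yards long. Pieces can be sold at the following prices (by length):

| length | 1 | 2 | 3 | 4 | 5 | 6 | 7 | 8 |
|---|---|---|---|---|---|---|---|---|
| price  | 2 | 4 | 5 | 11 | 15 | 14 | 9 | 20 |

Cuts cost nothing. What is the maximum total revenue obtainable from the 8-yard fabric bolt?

Let best[k] be the best obtainable value from length k. For each k, try every first piece i and keep the best of price[i] + best[k−i].
best[1] = 2
best[2] = max(2+2, 4+0) = 4
best[3] = max(2+4, 4+2, 5+0) = 6
best[4] = max(2+6, 4+4, 5+2, 11+0) = 11
best[5] = max(2+11, 4+6, 5+4, 11+2, 15+0) = 15
best[6] = max(2+15, 4+11, 5+6, 11+4, 15+2, 14+0) = 17
best[7] = max(2+17, 4+15, 5+11, …, 14+2, 9+0) = 19
best[8] = max(2+19, 4+17, 5+15, …, 9+2, 20+0) = 22
One optimal cutting: 4 + 4 → $11 + $11 = $22.

22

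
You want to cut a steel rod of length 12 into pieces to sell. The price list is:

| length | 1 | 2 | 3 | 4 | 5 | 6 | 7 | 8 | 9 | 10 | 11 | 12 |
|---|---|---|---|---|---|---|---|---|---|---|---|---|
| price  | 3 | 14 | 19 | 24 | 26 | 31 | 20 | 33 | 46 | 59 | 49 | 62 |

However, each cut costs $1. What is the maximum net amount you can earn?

79

Build net[k] bottom-up: net[k] = max over allowed piece i of (p[i] + net[k−i]) − 1 per cut.
net[1] = 3
net[2] = max(3+3-1, 14+0) = 14
net[3] = max(3+14-1, 14+3-1, 19+0) = 19
net[4] = max(3+19-1, 14+14-1, 19+3-1, 24+0) = 27
net[5] = max(3+27-1, 14+19-1, 19+14-1, 24+3-1, 26+0) = 32
net[6] = max(3+32-1, 14+27-1, 19+19-1, 24+14-1, 26+3-1, 31+0) = 40
net[7] = max(3+40-1, 14+32-1, 19+27-1, …, 31+3-1, 20+0) = 45
net[8] = max(3+45-1, 14+40-1, 19+32-1, …, 20+3-1, 33+0) = 53
net[9] = max(3+53-1, 14+45-1, 19+40-1, …, 33+3-1, 46+0) = 58
net[10] = max(3+58-1, 14+53-1, 19+45-1, …, 46+3-1, 59+0) = 66
net[11] = max(3+66-1, 14+58-1, 19+53-1, …, 59+3-1, 49+0) = 71
net[12] = max(3+71-1, 14+66-1, 19+58-1, …, 49+3-1, 62+0) = 79
One optimal plan: pieces 2 + 2 + 2 + 2 + 2 + 2 (5 cuts) → $84 − $5 = $79.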